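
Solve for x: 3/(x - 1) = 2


Multiply both sides by (x - 1): 3 = 2(x - 1)
Distribute: 3 = 2x - 2
2x = 3 + 2 = 5
x = 5/2

x = 5/2


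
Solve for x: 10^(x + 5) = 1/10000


Express both sides with the same base.
1/10000 = 10^(-4)
Since the bases match, equate exponents: x + 5 = -4
So x = -4 - (5) = -9

x = -9


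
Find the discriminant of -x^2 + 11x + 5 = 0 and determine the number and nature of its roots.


For ax^2 + bx + c = 0, discriminant D = b^2 - 4ac
Here a = -1, b = 11, c = 5
D = (11)^2 - 4(-1)(5) = 121 + 20 = 141

D = 141 > 0 but not a perfect square
The equation has 2 distinct real irrational roots.

Discriminant = 141, 2 distinct real irrational roots


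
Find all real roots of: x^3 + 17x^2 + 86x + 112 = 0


Let p(x) = x^3 + 17x^2 + 86x + 112. By the rational root theorem (leading coefficient 1), any rational root is an integer divisor of 112: try ±1, ±2, ... in turn.
Test x = 1: value = 216 ≠ 0.
Test x = -1: value = 42 ≠ 0.
Test x = 2: value = 360 ≠ 0.
Test x = -2: value = 0 ✓, so (x + 2) is a factor.
Synthetic division by (x + 2): bring down 1; 1(-2) + 17 = 15; 15(-2) + 86 = 56; 56(-2) + 112 = 0 → quotient x^2 + 15x + 56, remainder 0.
Solve the quadratic x^2 + 15x + 56 = 0: discriminant = 15^2 - 4(1)(56) = 225 - 224 = 1.
sqrt(1) = 1, so x = (-15 ± 1)/2: x = -7 or x = -8.

x = -8, x = -7, x = -2


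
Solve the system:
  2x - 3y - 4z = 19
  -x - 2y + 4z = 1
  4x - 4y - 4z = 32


Using Cramer's rule. Expand each determinant along the first row.
D  = 2*[(-2)*(-4) - 4*(-4)] - (-3)*[(-1)*(-4) - 4*4] + (-4)*[(-1)*(-4) - (-2)*4]
  = 2*(24) - (-3)*(-12) + (-4)*(12) = -36
Dx = 19*[(-2)*(-4) - 4*(-4)] - (-3)*[1*(-4) - 4*32] + (-4)*[1*(-4) - (-2)*32]
  = 19*(24) - (-3)*(-132) + (-4)*(60) = -180
Dy = 2*[1*(-4) - 4*32] - 19*[(-1)*(-4) - 4*4] + (-4)*[(-1)*32 - 1*4]
  = 2*(-132) - 19*(-12) + (-4)*(-36) = 108
Dz = 2*[(-2)*32 - 1*(-4)] - (-3)*[(-1)*32 - 1*4] + 19*[(-1)*(-4) - (-2)*4]
  = 2*(-60) - (-3)*(-36) + 19*(12) = 0
x = Dx/D = -180/-36 = 5, y = Dy/D = 108/-36 = -3, z = Dz/D = 0/-36 = 0
Check eq1: (2)(5) + (-3)(-3) + (-4)(0) = 19 = 19 ✓
Check eq2: (-1)(5) + (-2)(-3) + (4)(0) = 1 = 1 ✓
Check eq3: (4)(5) + (-4)(-3) + (-4)(0) = 32 = 32 ✓

x = 5, y = -3, z = 0


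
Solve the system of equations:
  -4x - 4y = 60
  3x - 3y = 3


Using Cramer's rule:
Determinant D = (-4)(-3) - (3)(-4) = 12 + 12 = 24
Dx = (60)(-3) - (3)(-4) = -180 + 12 = -168
Dy = (-4)(3) - (3)(60) = -12 - 180 = -192
x = Dx/D = -168/24 = -7
y = Dy/D = -192/24 = -8

x = -7, y = -8


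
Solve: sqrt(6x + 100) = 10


Square both sides: 6x + 100 = 10^2 = 100
6x = 100 - 100 = 0
x = 0
Check: sqrt(6*0 + 100) = sqrt(100) = 10 ✓

x = 0


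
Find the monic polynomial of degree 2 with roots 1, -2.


A monic polynomial with roots 1, -2 is:
p(x) = (x - 1)(x + 2)
After multiplying by (x - 1): x - 1
After multiplying by (x + 2): x^2 + x - 2

x^2 + x - 2


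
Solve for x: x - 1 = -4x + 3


Starting with: x - 1 = -4x + 3
Move all x terms to left: (1 + 4)x = 3 + 1
Simplify: 5x = 4
Divide both sides by 5: x = 4/5

x = 4/5


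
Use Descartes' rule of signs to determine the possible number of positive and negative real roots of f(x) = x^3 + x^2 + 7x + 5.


Descartes' rule of signs:

For positive roots, count sign changes in f(x) = x^3 + x^2 + 7x + 5:
Signs of coefficients: +, +, +, +
Number of sign changes: 0
Possible positive real roots: 0

For negative roots, examine f(-x) = -x^3 + x^2 - 7x + 5:
Signs of coefficients: -, +, -, +
Number of sign changes: 3
Possible negative real roots: 3, 1

Positive roots: 0; Negative roots: 3 or 1


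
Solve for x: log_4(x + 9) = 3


Convert to exponential form: x + 9 = 4^3 = 64
x = 64 - 9 = 55
Check: log_4(55 + 9) = log_4(64) = log_4(64) = 3 ✓

x = 55


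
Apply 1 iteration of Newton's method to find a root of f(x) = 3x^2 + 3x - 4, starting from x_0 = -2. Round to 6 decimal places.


Newton's method: x_(n+1) = x_n - f(x_n)/f'(x_n)
f(x) = 3x^2 + 3x - 4
f'(x) = 6x + 3

Iteration 1:
  f(-2.000000) = 2.000000
  f'(-2.000000) = -9.000000
  x_1 = -2.000000 - (2.000000)/(-9.000000) = -1.777778

x_1 = -1.777778


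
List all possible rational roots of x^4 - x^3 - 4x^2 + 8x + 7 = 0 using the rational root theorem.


Rational root theorem: possible roots are ±p/q where:
  p divides the constant term (7): p ∈ {1, 7}
  q divides the leading coefficient (1): q ∈ {1}

All possible rational roots: -7, -1, 1, 7

-7, -1, 1, 7


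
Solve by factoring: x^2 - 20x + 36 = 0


We need two numbers that multiply to 36 and add to -20.
Those numbers are -2 and -18 (since (-2) * (-18) = 36 and (-2) + (-18) = -20).
So x^2 - 20x + 36 = (x - 2)(x - 18) = 0
Setting each factor to zero: x = 2 or x = 18

x = 2, x = 18


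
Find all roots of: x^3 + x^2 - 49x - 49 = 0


Let p(x) = x^3 + x^2 - 49x - 49. By the rational root theorem (leading coefficient 1), any rational root is an integer divisor of 49: try ±1, ±2, ... in turn.
Test x = 1: value = -96 ≠ 0.
Test x = -1: value = 0 ✓, so (x + 1) is a factor.
Synthetic division by (x + 1): bring down 1; 1(-1) + 1 = 0; 0(-1) - 49 = -49; (-49)(-1) - 49 = 0 → quotient x^2 - 49, remainder 0.
Solve the quadratic x^2 - 49 = 0: discriminant = 0^2 - 4(1)(-49) = 0 + 196 = 196.
sqrt(196) = 14, so x = (0 ± 14)/2: x = 7 or x = -7.
Collecting all roots found:

x = -7, x = -1, x = 7


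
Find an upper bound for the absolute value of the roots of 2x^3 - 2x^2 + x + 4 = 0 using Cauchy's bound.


Cauchy's bound: all roots r satisfy |r| <= 1 + max(|a_i/a_n|) for i = 0,...,n-1
where a_n is the leading coefficient.

Coefficients: [2, -2, 1, 4]
Leading coefficient a_n = 2
Ratios |a_i/a_n|: 1, 1/2, 2
Maximum ratio: 2
Cauchy's bound: |r| <= 1 + 2 = 3

Upper bound = 3


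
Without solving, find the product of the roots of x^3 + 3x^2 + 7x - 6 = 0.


By Vieta's formulas for x^3 + bx^2 + cx + d = 0:
  r1 + r2 + r3 = -b/a = -3
  r1*r2 + r1*r3 + r2*r3 = c/a = 7
  r1*r2*r3 = -d/a = 6


Product = 6


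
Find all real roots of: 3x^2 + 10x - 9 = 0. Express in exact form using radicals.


Using the quadratic formula: x = (-b ± sqrt(b^2 - 4ac)) / (2a)
Here a = 3, b = 10, c = -9
Discriminant = b^2 - 4ac = 10^2 - 4(3)(-9) = 100 + 108 = 208
Since discriminant = 208 > 0, there are two real roots.
x = (-10 ± 4*sqrt(13)) / 6
Simplifying: x = (-5 ± 2*sqrt(13)) / 3
Numerically: x ≈ 0.7370 or x ≈ -4.0704

x = (-5 + 2*sqrt(13)) / 3 or x = (-5 - 2*sqrt(13)) / 3


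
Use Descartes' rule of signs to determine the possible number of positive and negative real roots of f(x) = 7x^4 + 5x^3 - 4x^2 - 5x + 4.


Descartes' rule of signs:

For positive roots, count sign changes in f(x) = 7x^4 + 5x^3 - 4x^2 - 5x + 4:
Signs of coefficients: +, +, -, -, +
Number of sign changes: 2
Possible positive real roots: 2, 0

For negative roots, examine f(-x) = 7x^4 - 5x^3 - 4x^2 + 5x + 4:
Signs of coefficients: +, -, -, +, +
Number of sign changes: 2
Possible negative real roots: 2, 0

Positive roots: 2 or 0; Negative roots: 2 or 0


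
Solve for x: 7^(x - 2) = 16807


Express both sides with the same base.
16807 = 7^5
Since the bases match, equate exponents: x - 2 = 5
So x = 5 - (-2) = 7

x = 7


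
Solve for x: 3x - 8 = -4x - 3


Starting with: 3x - 8 = -4x - 3
Move all x terms to left: (3 + 4)x = -3 + 8
Simplify: 7x = 5
Divide both sides by 7: x = 5/7

x = 5/7


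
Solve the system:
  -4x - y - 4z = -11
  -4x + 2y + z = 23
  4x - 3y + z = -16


Using Cramer's rule. Expand each determinant along the first row.
D  = (-4)*[2*1 - 1*(-3)] - (-1)*[(-4)*1 - 1*4] + (-4)*[(-4)*(-3) - 2*4]
  = (-4)*(5) - (-1)*(-8) + (-4)*(4) = -44
Dx = (-11)*[2*1 - 1*(-3)] - (-1)*[23*1 - 1*(-16)] + (-4)*[23*(-3) - 2*(-16)]
  = (-11)*(5) - (-1)*(39) + (-4)*(-37) = 132
Dy = (-4)*[23*1 - 1*(-16)] - (-11)*[(-4)*1 - 1*4] + (-4)*[(-4)*(-16) - 23*4]
  = (-4)*(39) - (-11)*(-8) + (-4)*(-28) = -132
Dz = (-4)*[2*(-16) - 23*(-3)] - (-1)*[(-4)*(-16) - 23*4] + (-11)*[(-4)*(-3) - 2*4]
  = (-4)*(37) - (-1)*(-28) + (-11)*(4) = -220
x = Dx/D = 132/-44 = -3, y = Dy/D = -132/-44 = 3, z = Dz/D = -220/-44 = 5
Check eq1: (-4)(-3) + (-1)(3) + (-4)(5) = -11 = -11 ✓
Check eq2: (-4)(-3) + (2)(3) + (1)(5) = 23 = 23 ✓
Check eq3: (4)(-3) + (-3)(3) + (1)(5) = -16 = -16 ✓

x = -3, y = 3, z = 5


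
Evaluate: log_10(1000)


We need the exponent such that 10^? = 1000
10^3 = 1000
Therefore log_10(1000) = 3

3


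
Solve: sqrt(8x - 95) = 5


Square both sides: 8x - 95 = 5^2 = 25
8x = 25 + 95 = 120
x = 15
Check: sqrt(8*15 - 95) = sqrt(25) = 5 ✓

x = 15


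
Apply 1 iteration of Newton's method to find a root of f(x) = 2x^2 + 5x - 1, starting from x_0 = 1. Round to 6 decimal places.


Newton's method: x_(n+1) = x_n - f(x_n)/f'(x_n)
f(x) = 2x^2 + 5x - 1
f'(x) = 4x + 5

Iteration 1:
  f(1.000000) = 6.000000
  f'(1.000000) = 9.000000
  x_1 = 1.000000 - (6.000000)/(9.000000) = 0.333333

x_1 = 0.333333


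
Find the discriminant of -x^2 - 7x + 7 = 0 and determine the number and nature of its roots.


For ax^2 + bx + c = 0, discriminant D = b^2 - 4ac
Here a = -1, b = -7, c = 7
D = (-7)^2 - 4(-1)(7) = 49 + 28 = 77

D = 77 > 0 but not a perfect square
The equation has 2 distinct real irrational roots.

Discriminant = 77, 2 distinct real irrational roots


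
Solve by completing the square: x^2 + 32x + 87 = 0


Start: x^2 + 32x + 87 = 0
Move constant: x^2 + 32x = -87
Half of 32 is 16, squared is 256
Add 256 to both sides: x^2 + 32x + 256 = 169
(x + 16)^2 = 169
x + 16 = ±13
x = -16 + 13 = -3 or x = -16 - 13 = -29

x = -29, x = -3


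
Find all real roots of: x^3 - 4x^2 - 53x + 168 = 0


Let p(x) = x^3 - 4x^2 - 53x + 168. By the rational root theorem (leading coefficient 1), any rational root is an integer divisor of 168: try ±1, ±2, ... in turn.
Test x = 1: value = 112 ≠ 0.
Test x = -1: value = 216 ≠ 0.
Test x = 2: value = 54 ≠ 0.
Test x = -2: value = 250 ≠ 0.
Test x = 3: value = 0 ✓, so (x - 3) is a factor.
Synthetic division by (x - 3): bring down 1; 1(3) - 4 = -1; (-1)(3) - 53 = -56; (-56)(3) + 168 = 0 → quotient x^2 - x - 56, remainder 0.
Solve the quadratic x^2 - x - 56 = 0: discriminant = (-1)^2 - 4(1)(-56) = 1 + 224 = 225.
sqrt(225) = 15, so x = (1 ± 15)/2: x = 8 or x = -7.

x = -7, x = 3, x = 8


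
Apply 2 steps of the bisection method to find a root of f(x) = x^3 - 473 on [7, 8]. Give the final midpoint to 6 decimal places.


f(x) = x^3 - 473
f(7) = -130 < 0
f(8) = 39 > 0

Step 1: midpoint = (7.000000 + 8.000000)/2 = 7.500000
  f(7.500000) = -51.125000
  f(mid) < 0, so root is in [7.500000, 8.000000]

Step 2: midpoint = (7.500000 + 8.000000)/2 = 7.750000
  f(7.750000) = -7.515625
  f(mid) < 0, so root is in [7.750000, 8.000000]

midpoint = 7.750000


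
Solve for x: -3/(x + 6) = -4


Multiply both sides by (x + 6): -3 = -4(x + 6)
Distribute: -3 = -4x - 24
-4x = -3 + 24 = 21
x = -21/4

x = -21/4


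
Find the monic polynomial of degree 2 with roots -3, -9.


A monic polynomial with roots -3, -9 is:
p(x) = (x + 3)(x + 9)
After multiplying by (x + 3): x + 3
After multiplying by (x + 9): x^2 + 12x + 27

x^2 + 12x + 27


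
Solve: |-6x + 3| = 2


An absolute value equation |expr| = 2 gives two cases:
Case 1: -6x + 3 = 2
  -6x = -1, so x = 1/6
Case 2: -6x + 3 = -2
  -6x = -5, so x = 5/6

x = 1/6, x = 5/6


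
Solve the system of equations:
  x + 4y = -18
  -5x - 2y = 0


Using Cramer's rule:
Determinant D = (1)(-2) - (-5)(4) = -2 + 20 = 18
Dx = (-18)(-2) - (0)(4) = 36 - 0 = 36
Dy = (1)(0) - (-5)(-18) = 0 - 90 = -90
x = Dx/D = 36/18 = 2
y = Dy/D = -90/18 = -5

x = 2, y = -5


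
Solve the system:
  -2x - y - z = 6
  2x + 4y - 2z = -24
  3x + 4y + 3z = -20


Using Cramer's rule. Expand each determinant along the first row.
D  = (-2)*[4*3 - (-2)*4] - (-1)*[2*3 - (-2)*3] + (-1)*[2*4 - 4*3]
  = (-2)*(20) - (-1)*(12) + (-1)*(-4) = -24
Dx = 6*[4*3 - (-2)*4] - (-1)*[(-24)*3 - (-2)*(-20)] + (-1)*[(-24)*4 - 4*(-20)]
  = 6*(20) - (-1)*(-112) + (-1)*(-16) = 24
Dy = (-2)*[(-24)*3 - (-2)*(-20)] - 6*[2*3 - (-2)*3] + (-1)*[2*(-20) - (-24)*3]
  = (-2)*(-112) - 6*(12) + (-1)*(32) = 120
Dz = (-2)*[4*(-20) - (-24)*4] - (-1)*[2*(-20) - (-24)*3] + 6*[2*4 - 4*3]
  = (-2)*(16) - (-1)*(32) + 6*(-4) = -24
x = Dx/D = 24/-24 = -1, y = Dy/D = 120/-24 = -5, z = Dz/D = -24/-24 = 1
Check eq1: (-2)(-1) + (-1)(-5) + (-1)(1) = 6 = 6 ✓
Check eq2: (2)(-1) + (4)(-5) + (-2)(1) = -24 = -24 ✓
Check eq3: (3)(-1) + (4)(-5) + (3)(1) = -20 = -20 ✓

x = -1, y = -5, z = 1


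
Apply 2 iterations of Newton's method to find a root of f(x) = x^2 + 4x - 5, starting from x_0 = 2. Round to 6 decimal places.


Newton's method: x_(n+1) = x_n - f(x_n)/f'(x_n)
f(x) = x^2 + 4x - 5
f'(x) = 2x + 4

Iteration 1:
  f(2.000000) = 7.000000
  f'(2.000000) = 8.000000
  x_1 = 2.000000 - (7.000000)/(8.000000) = 1.125000

Iteration 2:
  f(1.125000) = 0.765625
  f'(1.125000) = 6.250000
  x_2 = 1.125000 - (0.765625)/(6.250000) = 1.002500

x_2 = 1.002500


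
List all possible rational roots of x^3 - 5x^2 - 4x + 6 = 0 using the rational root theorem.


Rational root theorem: possible roots are ±p/q where:
  p divides the constant term (6): p ∈ {1, 2, 3, 6}
  q divides the leading coefficient (1): q ∈ {1}

All possible rational roots: -6, -3, -2, -1, 1, 2, 3, 6

-6, -3, -2, -1, 1, 2, 3, 6


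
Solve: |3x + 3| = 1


An absolute value equation |expr| = 1 gives two cases:
Case 1: 3x + 3 = 1
  3x = -2, so x = -2/3
Case 2: 3x + 3 = -1
  3x = -4, so x = -4/3

x = -4/3, x = -2/3


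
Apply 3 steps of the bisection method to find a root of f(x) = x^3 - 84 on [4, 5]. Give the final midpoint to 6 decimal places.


f(x) = x^3 - 84
f(4) = -20 < 0
f(5) = 41 > 0

Step 1: midpoint = (4.000000 + 5.000000)/2 = 4.500000
  f(4.500000) = 7.125000
  f(mid) > 0, so root is in [4.000000, 4.500000]

Step 2: midpoint = (4.000000 + 4.500000)/2 = 4.250000
  f(4.250000) = -7.234375
  f(mid) < 0, so root is in [4.250000, 4.500000]

Step 3: midpoint = (4.250000 + 4.500000)/2 = 4.375000
  f(4.375000) = -0.259766
  f(mid) < 0, so root is in [4.375000, 4.500000]

midpoint = 4.375000


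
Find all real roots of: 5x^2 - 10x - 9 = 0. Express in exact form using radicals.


Using the quadratic formula: x = (-b ± sqrt(b^2 - 4ac)) / (2a)
Here a = 5, b = -10, c = -9
Discriminant = b^2 - 4ac = (-10)^2 - 4(5)(-9) = 100 + 180 = 280
Since discriminant = 280 > 0, there are two real roots.
x = (10 ± 2*sqrt(70)) / 10
Simplifying: x = (5 ± sqrt(70)) / 5
Numerically: x ≈ 2.6733 or x ≈ -0.6733

x = (5 + sqrt(70)) / 5 or x = (5 - sqrt(70)) / 5


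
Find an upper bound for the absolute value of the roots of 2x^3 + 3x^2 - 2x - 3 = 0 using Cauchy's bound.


Cauchy's bound: all roots r satisfy |r| <= 1 + max(|a_i/a_n|) for i = 0,...,n-1
where a_n is the leading coefficient.

Coefficients: [2, 3, -2, -3]
Leading coefficient a_n = 2
Ratios |a_i/a_n|: 3/2, 1, 3/2
Maximum ratio: 3/2
Cauchy's bound: |r| <= 1 + 3/2 = 5/2

Upper bound = 5/2


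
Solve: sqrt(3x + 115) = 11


Square both sides: 3x + 115 = 11^2 = 121
3x = 121 - 115 = 6
x = 2
Check: sqrt(3*2 + 115) = sqrt(121) = 11 ✓

x = 2


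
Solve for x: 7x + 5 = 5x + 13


Starting with: 7x + 5 = 5x + 13
Move all x terms to left: (7 - 5)x = 13 - 5
Simplify: 2x = 8
Divide both sides by 2: x = 4

x = 4


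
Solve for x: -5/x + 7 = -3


Subtract 7 from both sides: -5/x = -10
Multiply both sides by x: -5 = -10 * x
Divide by -10: x = 1/2

x = 1/2


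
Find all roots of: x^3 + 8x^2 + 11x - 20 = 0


Let p(x) = x^3 + 8x^2 + 11x - 20. By the rational root theorem (leading coefficient 1), any rational root is an integer divisor of 20: try ±1, ±2, ... in turn.
Test x = 1: value = 0 ✓, so (x - 1) is a factor.
Synthetic division by (x - 1): bring down 1; 1(1) + 8 = 9; 9(1) + 11 = 20; 20(1) - 20 = 0 → quotient x^2 + 9x + 20, remainder 0.
Solve the quadratic x^2 + 9x + 20 = 0: discriminant = 9^2 - 4(1)(20) = 81 - 80 = 1.
sqrt(1) = 1, so x = (-9 ± 1)/2: x = -4 or x = -5.
Collecting all roots found:

x = -5, x = -4, x = 1


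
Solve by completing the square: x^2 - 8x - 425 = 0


Start: x^2 - 8x - 425 = 0
Move constant: x^2 - 8x = 425
Half of -8 is -4, squared is 16
Add 16 to both sides: x^2 - 8x + 16 = 441
(x - 4)^2 = 441
x - 4 = ±21
x = 4 + 21 = 25 or x = 4 - 21 = -17

x = -17, x = 25


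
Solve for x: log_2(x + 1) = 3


Convert to exponential form: x + 1 = 2^3 = 8
x = 8 - 1 = 7
Check: log_2(7 + 1) = log_2(8) = log_2(8) = 3 ✓

x = 7


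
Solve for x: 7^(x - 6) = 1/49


Express both sides with the same base.
1/49 = 7^(-2)
Since the bases match, equate exponents: x - 6 = -2
So x = -2 - (-6) = 4

x = 4


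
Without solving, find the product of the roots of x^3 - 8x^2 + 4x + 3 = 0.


By Vieta's formulas for x^3 + bx^2 + cx + d = 0:
  r1 + r2 + r3 = -b/a = 8
  r1*r2 + r1*r3 + r2*r3 = c/a = 4
  r1*r2*r3 = -d/a = -3


Product = -3


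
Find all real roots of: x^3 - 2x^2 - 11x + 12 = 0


Let p(x) = x^3 - 2x^2 - 11x + 12. By the rational root theorem (leading coefficient 1), any rational root is an integer divisor of 12: try ±1, ±2, ... in turn.
Test x = 1: value = 0 ✓, so (x - 1) is a factor.
Synthetic division by (x - 1): bring down 1; 1(1) - 2 = -1; (-1)(1) - 11 = -12; (-12)(1) + 12 = 0 → quotient x^2 - x - 12, remainder 0.
Solve the quadratic x^2 - x - 12 = 0: discriminant = (-1)^2 - 4(1)(-12) = 1 + 48 = 49.
sqrt(49) = 7, so x = (1 ± 7)/2: x = 4 or x = -3.

x = -3, x = 1, x = 4


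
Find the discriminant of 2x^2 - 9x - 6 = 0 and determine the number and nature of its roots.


For ax^2 + bx + c = 0, discriminant D = b^2 - 4ac
Here a = 2, b = -9, c = -6
D = (-9)^2 - 4(2)(-6) = 81 + 48 = 129

D = 129 > 0 but not a perfect square
The equation has 2 distinct real irrational roots.

Discriminant = 129, 2 distinct real irrational roots


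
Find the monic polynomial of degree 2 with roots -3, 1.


A monic polynomial with roots -3, 1 is:
p(x) = (x + 3)(x - 1)
After multiplying by (x + 3): x + 3
After multiplying by (x - 1): x^2 + 2x - 3

x^2 + 2x - 3


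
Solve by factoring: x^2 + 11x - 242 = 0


We need two numbers that multiply to -242 and add to 11.
Those numbers are 22 and -11 (since 22 * (-11) = -242 and 22 + (-11) = 11).
So x^2 + 11x - 242 = (x + 22)(x - 11) = 0
Setting each factor to zero: x = -22 or x = 11

x = -22, x = 11


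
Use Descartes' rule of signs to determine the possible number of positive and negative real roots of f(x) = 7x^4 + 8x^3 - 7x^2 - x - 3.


Descartes' rule of signs:

For positive roots, count sign changes in f(x) = 7x^4 + 8x^3 - 7x^2 - x - 3:
Signs of coefficients: +, +, -, -, -
Number of sign changes: 1
Possible positive real roots: 1

For negative roots, examine f(-x) = 7x^4 - 8x^3 - 7x^2 + x - 3:
Signs of coefficients: +, -, -, +, -
Number of sign changes: 3
Possible negative real roots: 3, 1

Positive roots: 1; Negative roots: 3 or 1


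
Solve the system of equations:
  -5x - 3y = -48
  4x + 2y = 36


Using Cramer's rule:
Determinant D = (-5)(2) - (4)(-3) = -10 + 12 = 2
Dx = (-48)(2) - (36)(-3) = -96 + 108 = 12
Dy = (-5)(36) - (4)(-48) = -180 + 192 = 12
x = Dx/D = 12/2 = 6
y = Dy/D = 12/2 = 6

x = 6, y = 6


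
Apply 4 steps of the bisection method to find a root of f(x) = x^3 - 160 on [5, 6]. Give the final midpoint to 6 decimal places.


f(x) = x^3 - 160
f(5) = -35 < 0
f(6) = 56 > 0

Step 1: midpoint = (5.000000 + 6.000000)/2 = 5.500000
  f(5.500000) = 6.375000
  f(mid) > 0, so root is in [5.000000, 5.500000]

Step 2: midpoint = (5.000000 + 5.500000)/2 = 5.250000
  f(5.250000) = -15.296875
  f(mid) < 0, so root is in [5.250000, 5.500000]

Step 3: midpoint = (5.250000 + 5.500000)/2 = 5.375000
  f(5.375000) = -4.712891
  f(mid) < 0, so root is in [5.375000, 5.500000]

Step 4: midpoint = (5.375000 + 5.500000)/2 = 5.437500
  f(5.437500) = 0.767334
  f(mid) > 0, so root is in [5.375000, 5.437500]

midpoint = 5.437500


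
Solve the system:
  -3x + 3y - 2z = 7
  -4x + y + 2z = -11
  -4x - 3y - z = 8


Using Cramer's rule. Expand each determinant along the first row.
D  = (-3)*[1*(-1) - 2*(-3)] - 3*[(-4)*(-1) - 2*(-4)] + (-2)*[(-4)*(-3) - 1*(-4)]
  = (-3)*(5) - 3*(12) + (-2)*(16) = -83
Dx = 7*[1*(-1) - 2*(-3)] - 3*[(-11)*(-1) - 2*8] + (-2)*[(-11)*(-3) - 1*8]
  = 7*(5) - 3*(-5) + (-2)*(25) = 0
Dy = (-3)*[(-11)*(-1) - 2*8] - 7*[(-4)*(-1) - 2*(-4)] + (-2)*[(-4)*8 - (-11)*(-4)]
  = (-3)*(-5) - 7*(12) + (-2)*(-76) = 83
Dz = (-3)*[1*8 - (-11)*(-3)] - 3*[(-4)*8 - (-11)*(-4)] + 7*[(-4)*(-3) - 1*(-4)]
  = (-3)*(-25) - 3*(-76) + 7*(16) = 415
x = Dx/D = 0/-83 = 0, y = Dy/D = 83/-83 = -1, z = Dz/D = 415/-83 = -5
Check eq1: (-3)(0) + (3)(-1) + (-2)(-5) = 7 = 7 ✓
Check eq2: (-4)(0) + (1)(-1) + (2)(-5) = -11 = -11 ✓
Check eq3: (-4)(0) + (-3)(-1) + (-1)(-5) = 8 = 8 ✓

x = 0, y = -1, z = -5


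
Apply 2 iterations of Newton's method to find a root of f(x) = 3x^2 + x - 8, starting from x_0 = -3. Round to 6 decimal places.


Newton's method: x_(n+1) = x_n - f(x_n)/f'(x_n)
f(x) = 3x^2 + x - 8
f'(x) = 6x + 1

Iteration 1:
  f(-3.000000) = 16.000000
  f'(-3.000000) = -17.000000
  x_1 = -3.000000 - (16.000000)/(-17.000000) = -2.058824

Iteration 2:
  f(-2.058824) = 2.657439
  f'(-2.058824) = -11.352941
  x_2 = -2.058824 - (2.657439)/(-11.352941) = -1.824749

x_2 = -1.824749


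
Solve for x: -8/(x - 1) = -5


Multiply both sides by (x - 1): -8 = -5(x - 1)
Distribute: -8 = -5x + 5
-5x = -8 - 5 = -13
x = 13/5

x = 13/5


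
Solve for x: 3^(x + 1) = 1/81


Express both sides with the same base.
1/81 = 3^(-4)
Since the bases match, equate exponents: x + 1 = -4
So x = -4 - (1) = -5

x = -5


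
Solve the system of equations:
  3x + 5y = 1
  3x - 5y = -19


Using Cramer's rule:
Determinant D = (3)(-5) - (3)(5) = -15 - 15 = -30
Dx = (1)(-5) - (-19)(5) = -5 + 95 = 90
Dy = (3)(-19) - (3)(1) = -57 - 3 = -60
x = Dx/D = 90/-30 = -3
y = Dy/D = -60/-30 = 2

x = -3, y = 2


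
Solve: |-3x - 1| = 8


An absolute value equation |expr| = 8 gives two cases:
Case 1: -3x - 1 = 8
  -3x = 9, so x = -3
Case 2: -3x - 1 = -8
  -3x = -7, so x = 7/3

x = -3, x = 7/3


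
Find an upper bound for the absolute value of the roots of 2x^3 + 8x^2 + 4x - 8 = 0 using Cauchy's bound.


Cauchy's bound: all roots r satisfy |r| <= 1 + max(|a_i/a_n|) for i = 0,...,n-1
where a_n is the leading coefficient.

Coefficients: [2, 8, 4, -8]
Leading coefficient a_n = 2
Ratios |a_i/a_n|: 4, 2, 4
Maximum ratio: 4
Cauchy's bound: |r| <= 1 + 4 = 5

Upper bound = 5


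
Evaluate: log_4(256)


We need the exponent such that 4^? = 256
4^4 = 256
Therefore log_4(256) = 4

4


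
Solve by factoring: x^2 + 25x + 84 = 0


We need two numbers that multiply to 84 and add to 25.
Those numbers are 4 and 21 (since 4 * 21 = 84 and 4 + 21 = 25).
So x^2 + 25x + 84 = (x + 4)(x + 21) = 0
Setting each factor to zero: x = -4 or x = -21

x = -21, x = -4


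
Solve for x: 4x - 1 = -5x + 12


Starting with: 4x - 1 = -5x + 12
Move all x terms to left: (4 + 5)x = 12 + 1
Simplify: 9x = 13
Divide both sides by 9: x = 13/9

x = 13/9


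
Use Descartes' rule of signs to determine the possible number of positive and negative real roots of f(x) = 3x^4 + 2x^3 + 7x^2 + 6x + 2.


Descartes' rule of signs:

For positive roots, count sign changes in f(x) = 3x^4 + 2x^3 + 7x^2 + 6x + 2:
Signs of coefficients: +, +, +, +, +
Number of sign changes: 0
Possible positive real roots: 0

For negative roots, examine f(-x) = 3x^4 - 2x^3 + 7x^2 - 6x + 2:
Signs of coefficients: +, -, +, -, +
Number of sign changes: 4
Possible negative real roots: 4, 2, 0

Positive roots: 0; Negative roots: 4 or 2 or 0


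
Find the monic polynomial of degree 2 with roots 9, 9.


A monic polynomial with roots 9, 9 is:
p(x) = (x - 9)(x - 9)
After multiplying by (x - 9): x - 9
After multiplying by (x - 9): x^2 - 18x + 81

x^2 - 18x + 81


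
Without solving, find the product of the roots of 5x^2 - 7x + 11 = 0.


By Vieta's formulas for ax^2 + bx + c = 0:
  Sum of roots = -b/a
  Product of roots = c/a

Here a = 5, b = -7, c = 11
Sum = -(-7)/5 = 7/5
Product = 11/5 = 11/5

Product = 11/5


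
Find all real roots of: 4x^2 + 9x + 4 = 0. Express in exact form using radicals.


Using the quadratic formula: x = (-b ± sqrt(b^2 - 4ac)) / (2a)
Here a = 4, b = 9, c = 4
Discriminant = b^2 - 4ac = 9^2 - 4(4)(4) = 81 - 64 = 17
Since discriminant = 17 > 0, there are two real roots.
x = (-9 ± sqrt(17)) / 8
Numerically: x ≈ -0.6096 or x ≈ -1.6404

x = (-9 + sqrt(17)) / 8 or x = (-9 - sqrt(17)) / 8


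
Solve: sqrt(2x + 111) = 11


Square both sides: 2x + 111 = 11^2 = 121
2x = 121 - 111 = 10
x = 5
Check: sqrt(2*5 + 111) = sqrt(121) = 11 ✓

x = 5


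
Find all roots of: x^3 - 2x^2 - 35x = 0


The constant term is 0, so x = 0 is a root. Factor out x:
  x^2 - 2x - 35 = 0
Solve the quadratic x^2 - 2x - 35 = 0: discriminant = (-2)^2 - 4(1)(-35) = 4 + 140 = 144.
sqrt(144) = 12, so x = (2 ± 12)/2: x = 7 or x = -5.
Collecting all roots found:

x = -5, x = 0, x = 7


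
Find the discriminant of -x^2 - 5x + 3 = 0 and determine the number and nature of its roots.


For ax^2 + bx + c = 0, discriminant D = b^2 - 4ac
Here a = -1, b = -5, c = 3
D = (-5)^2 - 4(-1)(3) = 25 + 12 = 37

D = 37 > 0 but not a perfect square
The equation has 2 distinct real irrational roots.

Discriminant = 37, 2 distinct real irrational roots


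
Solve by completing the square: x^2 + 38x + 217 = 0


Start: x^2 + 38x + 217 = 0
Move constant: x^2 + 38x = -217
Half of 38 is 19, squared is 361
Add 361 to both sides: x^2 + 38x + 361 = 144
(x + 19)^2 = 144
x + 19 = ±12
x = -19 + 12 = -7 or x = -19 - 12 = -31

x = -31, x = -7


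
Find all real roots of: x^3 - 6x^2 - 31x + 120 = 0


Let p(x) = x^3 - 6x^2 - 31x + 120. By the rational root theorem (leading coefficient 1), any rational root is an integer divisor of 120: try ±1, ±2, ... in turn.
Test x = 1: value = 84 ≠ 0.
Test x = -1: value = 144 ≠ 0.
Test x = 2: value = 42 ≠ 0.
Test x = -2: value = 150 ≠ 0.
Test x = 3: value = 0 ✓, so (x - 3) is a factor.
Synthetic division by (x - 3): bring down 1; 1(3) - 6 = -3; (-3)(3) - 31 = -40; (-40)(3) + 120 = 0 → quotient x^2 - 3x - 40, remainder 0.
Solve the quadratic x^2 - 3x - 40 = 0: discriminant = (-3)^2 - 4(1)(-40) = 9 + 160 = 169.
sqrt(169) = 13, so x = (3 ± 13)/2: x = 8 or x = -5.

x = -5, x = 3, x = 8


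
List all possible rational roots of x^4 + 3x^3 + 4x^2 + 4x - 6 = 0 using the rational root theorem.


Rational root theorem: possible roots are ±p/q where:
  p divides the constant term (-6): p ∈ {1, 2, 3, 6}
  q divides the leading coefficient (1): q ∈ {1}

All possible rational roots: -6, -3, -2, -1, 1, 2, 3, 6

-6, -3, -2, -1, 1, 2, 3, 6


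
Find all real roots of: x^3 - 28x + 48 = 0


Let p(x) = x^3 - 28x + 48. By the rational root theorem (leading coefficient 1), any rational root is an integer divisor of 48: try ±1, ±2, ... in turn.
Test x = 1: value = 21 ≠ 0.
Test x = -1: value = 75 ≠ 0.
Test x = 2: value = 0 ✓, so (x - 2) is a factor.
Synthetic division by (x - 2): bring down 1; 1(2) + 0 = 2; 2(2) - 28 = -24; (-24)(2) + 48 = 0 → quotient x^2 + 2x - 24, remainder 0.
Solve the quadratic x^2 + 2x - 24 = 0: discriminant = 2^2 - 4(1)(-24) = 4 + 96 = 100.
sqrt(100) = 10, so x = (-2 ± 10)/2: x = 4 or x = -6.

x = -6, x = 2, x = 4


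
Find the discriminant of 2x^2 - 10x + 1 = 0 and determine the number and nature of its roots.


For ax^2 + bx + c = 0, discriminant D = b^2 - 4ac
Here a = 2, b = -10, c = 1
D = (-10)^2 - 4(2)(1) = 100 - 8 = 92

D = 92 > 0 but not a perfect square
The equation has 2 distinct real irrational roots.

Discriminant = 92, 2 distinct real irrational roots


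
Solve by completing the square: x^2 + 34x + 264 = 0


Start: x^2 + 34x + 264 = 0
Move constant: x^2 + 34x = -264
Half of 34 is 17, squared is 289
Add 289 to both sides: x^2 + 34x + 289 = 25
(x + 17)^2 = 25
x + 17 = ±5
x = -17 + 5 = -12 or x = -17 - 5 = -22

x = -22, x = -12


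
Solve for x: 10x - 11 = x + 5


Starting with: 10x - 11 = x + 5
Move all x terms to left: (10 - 1)x = 5 + 11
Simplify: 9x = 16
Divide both sides by 9: x = 16/9

x = 16/9


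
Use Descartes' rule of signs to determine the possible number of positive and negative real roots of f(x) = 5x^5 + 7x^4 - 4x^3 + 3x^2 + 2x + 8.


Descartes' rule of signs:

For positive roots, count sign changes in f(x) = 5x^5 + 7x^4 - 4x^3 + 3x^2 + 2x + 8:
Signs of coefficients: +, +, -, +, +, +
Number of sign changes: 2
Possible positive real roots: 2, 0

For negative roots, examine f(-x) = -5x^5 + 7x^4 + 4x^3 + 3x^2 - 2x + 8:
Signs of coefficients: -, +, +, +, -, +
Number of sign changes: 3
Possible negative real roots: 3, 1

Positive roots: 2 or 0; Negative roots: 3 or 1


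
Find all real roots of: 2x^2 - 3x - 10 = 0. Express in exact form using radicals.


Using the quadratic formula: x = (-b ± sqrt(b^2 - 4ac)) / (2a)
Here a = 2, b = -3, c = -10
Discriminant = b^2 - 4ac = (-3)^2 - 4(2)(-10) = 9 + 80 = 89
Since discriminant = 89 > 0, there are two real roots.
x = (3 ± sqrt(89)) / 4
Numerically: x ≈ 3.1085 or x ≈ -1.6085

x = (3 + sqrt(89)) / 4 or x = (3 - sqrt(89)) / 4


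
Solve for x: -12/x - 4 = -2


Subtract -4 from both sides: -12/x = 2
Multiply both sides by x: -12 = 2 * x
Divide by 2: x = -6

x = -6


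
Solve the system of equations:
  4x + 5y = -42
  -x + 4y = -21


Using Cramer's rule:
Determinant D = (4)(4) - (-1)(5) = 16 + 5 = 21
Dx = (-42)(4) - (-21)(5) = -168 + 105 = -63
Dy = (4)(-21) - (-1)(-42) = -84 - 42 = -126
x = Dx/D = -63/21 = -3
y = Dy/D = -126/21 = -6

x = -3, y = -6


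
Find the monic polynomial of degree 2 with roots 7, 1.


A monic polynomial with roots 7, 1 is:
p(x) = (x - 7)(x - 1)
After multiplying by (x - 7): x - 7
After multiplying by (x - 1): x^2 - 8x + 7

x^2 - 8x + 7


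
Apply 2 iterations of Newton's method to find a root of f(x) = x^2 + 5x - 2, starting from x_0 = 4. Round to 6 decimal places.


Newton's method: x_(n+1) = x_n - f(x_n)/f'(x_n)
f(x) = x^2 + 5x - 2
f'(x) = 2x + 5

Iteration 1:
  f(4.000000) = 34.000000
  f'(4.000000) = 13.000000
  x_1 = 4.000000 - (34.000000)/(13.000000) = 1.384615

Iteration 2:
  f(1.384615) = 6.840237
  f'(1.384615) = 7.769231
  x_2 = 1.384615 - (6.840237)/(7.769231) = 0.504189

x_2 = 0.504189


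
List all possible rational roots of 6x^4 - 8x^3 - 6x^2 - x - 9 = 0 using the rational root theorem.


Rational root theorem: possible roots are ±p/q where:
  p divides the constant term (-9): p ∈ {1, 3, 9}
  q divides the leading coefficient (6): q ∈ {1, 2, 3, 6}

All possible rational roots: -9, -9/2, -3, -3/2, -1, -1/2, -1/3, -1/6, 1/6, 1/3, 1/2, 1, 3/2, 3, 9/2, 9

-9, -9/2, -3, -3/2, -1, -1/2, -1/3, -1/6, 1/6, 1/3, 1/2, 1, 3/2, 3, 9/2, 9


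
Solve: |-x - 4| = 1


An absolute value equation |expr| = 1 gives two cases:
Case 1: -x - 4 = 1
  -x = 5, so x = -5
Case 2: -x - 4 = -1
  -x = 3, so x = -3

x = -5, x = -3


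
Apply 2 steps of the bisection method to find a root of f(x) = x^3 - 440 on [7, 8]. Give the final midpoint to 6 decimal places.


f(x) = x^3 - 440
f(7) = -97 < 0
f(8) = 72 > 0

Step 1: midpoint = (7.000000 + 8.000000)/2 = 7.500000
  f(7.500000) = -18.125000
  f(mid) < 0, so root is in [7.500000, 8.000000]

Step 2: midpoint = (7.500000 + 8.000000)/2 = 7.750000
  f(7.750000) = 25.484375
  f(mid) > 0, so root is in [7.500000, 7.750000]

midpoint = 7.750000


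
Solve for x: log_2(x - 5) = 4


Convert to exponential form: x - 5 = 2^4 = 16
x = 16 + 5 = 21
Check: log_2(21 - 5) = log_2(16) = log_2(16) = 4 ✓

x = 21


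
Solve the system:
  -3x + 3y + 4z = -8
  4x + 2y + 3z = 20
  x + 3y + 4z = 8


Using Cramer's rule. Expand each determinant along the first row.
D  = (-3)*[2*4 - 3*3] - 3*[4*4 - 3*1] + 4*[4*3 - 2*1]
  = (-3)*(-1) - 3*(13) + 4*(10) = 4
Dx = (-8)*[2*4 - 3*3] - 3*[20*4 - 3*8] + 4*[20*3 - 2*8]
  = (-8)*(-1) - 3*(56) + 4*(44) = 16
Dy = (-3)*[20*4 - 3*8] - (-8)*[4*4 - 3*1] + 4*[4*8 - 20*1]
  = (-3)*(56) - (-8)*(13) + 4*(12) = -16
Dz = (-3)*[2*8 - 20*3] - 3*[4*8 - 20*1] + (-8)*[4*3 - 2*1]
  = (-3)*(-44) - 3*(12) + (-8)*(10) = 16
x = Dx/D = 16/4 = 4, y = Dy/D = -16/4 = -4, z = Dz/D = 16/4 = 4
Check eq1: (-3)(4) + (3)(-4) + (4)(4) = -8 = -8 ✓
Check eq2: (4)(4) + (2)(-4) + (3)(4) = 20 = 20 ✓
Check eq3: (1)(4) + (3)(-4) + (4)(4) = 8 = 8 ✓

x = 4, y = -4, z = 4


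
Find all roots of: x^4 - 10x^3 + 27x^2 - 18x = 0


The constant term is 0, so x = 0 is a root. Factor out x:
  x^3 - 10x^2 + 27x - 18 = 0
Let p(x) = x^3 - 10x^2 + 27x - 18. By the rational root theorem (leading coefficient 1), any rational root is an integer divisor of 18: try ±1, ±2, ... in turn.
Test x = 1: value = 0 ✓, so (x - 1) is a factor.
Synthetic division by (x - 1): bring down 1; 1(1) - 10 = -9; (-9)(1) + 27 = 18; 18(1) - 18 = 0 → quotient x^2 - 9x + 18, remainder 0.
Solve the quadratic x^2 - 9x + 18 = 0: discriminant = (-9)^2 - 4(1)(18) = 81 - 72 = 9.
sqrt(9) = 3, so x = (9 ± 3)/2: x = 6 or x = 3.
Collecting all roots found:

x = 0, x = 1, x = 3, x = 6


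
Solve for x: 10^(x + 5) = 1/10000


Express both sides with the same base.
1/10000 = 10^(-4)
Since the bases match, equate exponents: x + 5 = -4
So x = -4 - (5) = -9

x = -9


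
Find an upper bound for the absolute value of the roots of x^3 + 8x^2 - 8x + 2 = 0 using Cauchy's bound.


Cauchy's bound: all roots r satisfy |r| <= 1 + max(|a_i/a_n|) for i = 0,...,n-1
where a_n is the leading coefficient.

Coefficients: [1, 8, -8, 2]
Leading coefficient a_n = 1
Ratios |a_i/a_n|: 8, 8, 2
Maximum ratio: 8
Cauchy's bound: |r| <= 1 + 8 = 9

Upper bound = 9


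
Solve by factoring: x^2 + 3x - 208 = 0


We need two numbers that multiply to -208 and add to 3.
Those numbers are -13 and 16 (since (-13) * 16 = -208 and (-13) + 16 = 3).
So x^2 + 3x - 208 = (x - 13)(x + 16) = 0
Setting each factor to zero: x = 13 or x = -16

x = -16, x = 13


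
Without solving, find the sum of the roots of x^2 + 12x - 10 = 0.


By Vieta's formulas for ax^2 + bx + c = 0:
  Sum of roots = -b/a
  Product of roots = c/a

Here a = 1, b = 12, c = -10
Sum = -(12)/1 = -12
Product = -10/1 = -10

Sum = -12


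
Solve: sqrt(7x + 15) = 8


Square both sides: 7x + 15 = 8^2 = 64
7x = 64 - 15 = 49
x = 7
Check: sqrt(7*7 + 15) = sqrt(64) = 8 ✓

x = 7


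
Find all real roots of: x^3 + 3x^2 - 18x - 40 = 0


Let p(x) = x^3 + 3x^2 - 18x - 40. By the rational root theorem (leading coefficient 1), any rational root is an integer divisor of 40: try ±1, ±2, ... in turn.
Test x = 1: value = -54 ≠ 0.
Test x = -1: value = -20 ≠ 0.
Test x = 2: value = -56 ≠ 0.
Test x = -2: value = 0 ✓, so (x + 2) is a factor.
Synthetic division by (x + 2): bring down 1; 1(-2) + 3 = 1; 1(-2) - 18 = -20; (-20)(-2) - 40 = 0 → quotient x^2 + x - 20, remainder 0.
Solve the quadratic x^2 + x - 20 = 0: discriminant = 1^2 - 4(1)(-20) = 1 + 80 = 81.
sqrt(81) = 9, so x = (-1 ± 9)/2: x = 4 or x = -5.

x = -5, x = -2, x = 4


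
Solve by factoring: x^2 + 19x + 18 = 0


We need two numbers that multiply to 18 and add to 19.
Those numbers are 1 and 18 (since 1 * 18 = 18 and 1 + 18 = 19).
So x^2 + 19x + 18 = (x + 1)(x + 18) = 0
Setting each factor to zero: x = -1 or x = -18

x = -18, x = -1


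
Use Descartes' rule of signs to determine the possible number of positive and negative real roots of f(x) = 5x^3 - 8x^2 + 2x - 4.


Descartes' rule of signs:

For positive roots, count sign changes in f(x) = 5x^3 - 8x^2 + 2x - 4:
Signs of coefficients: +, -, +, -
Number of sign changes: 3
Possible positive real roots: 3, 1

For negative roots, examine f(-x) = -5x^3 - 8x^2 - 2x - 4:
Signs of coefficients: -, -, -, -
Number of sign changes: 0
Possible negative real roots: 0

Positive roots: 3 or 1; Negative roots: 0


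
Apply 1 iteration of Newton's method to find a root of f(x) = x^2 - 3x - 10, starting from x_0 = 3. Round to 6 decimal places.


Newton's method: x_(n+1) = x_n - f(x_n)/f'(x_n)
f(x) = x^2 - 3x - 10
f'(x) = 2x - 3

Iteration 1:
  f(3.000000) = -10.000000
  f'(3.000000) = 3.000000
  x_1 = 3.000000 - (-10.000000)/(3.000000) = 6.333333

x_1 = 6.333333


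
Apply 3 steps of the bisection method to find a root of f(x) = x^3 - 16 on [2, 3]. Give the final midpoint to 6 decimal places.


f(x) = x^3 - 16
f(2) = -8 < 0
f(3) = 11 > 0

Step 1: midpoint = (2.000000 + 3.000000)/2 = 2.500000
  f(2.500000) = -0.375000
  f(mid) < 0, so root is in [2.500000, 3.000000]

Step 2: midpoint = (2.500000 + 3.000000)/2 = 2.750000
  f(2.750000) = 4.796875
  f(mid) > 0, so root is in [2.500000, 2.750000]

Step 3: midpoint = (2.500000 + 2.750000)/2 = 2.625000
  f(2.625000) = 2.087891
  f(mid) > 0, so root is in [2.500000, 2.625000]

midpoint = 2.625000


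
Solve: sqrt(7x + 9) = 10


Square both sides: 7x + 9 = 10^2 = 100
7x = 100 - 9 = 91
x = 13
Check: sqrt(7*13 + 9) = sqrt(100) = 10 ✓

x = 13


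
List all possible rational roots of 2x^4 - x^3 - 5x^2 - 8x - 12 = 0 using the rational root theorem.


Rational root theorem: possible roots are ±p/q where:
  p divides the constant term (-12): p ∈ {1, 2, 3, 4, 6, 12}
  q divides the leading coefficient (2): q ∈ {1, 2}

All possible rational roots: -12, -6, -4, -3, -2, -3/2, -1, -1/2, 1/2, 1, 3/2, 2, 3, 4, 6, 12

-12, -6, -4, -3, -2, -3/2, -1, -1/2, 1/2, 1, 3/2, 2, 3, 4, 6, 12


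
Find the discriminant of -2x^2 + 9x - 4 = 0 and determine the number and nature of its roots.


For ax^2 + bx + c = 0, discriminant D = b^2 - 4ac
Here a = -2, b = 9, c = -4
D = (9)^2 - 4(-2)(-4) = 81 - 32 = 49

D = 49 > 0 and is a perfect square (sqrt = 7)
The equation has 2 distinct real rational roots.

Discriminant = 49, 2 distinct real rational roots


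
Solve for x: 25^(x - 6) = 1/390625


Express both sides with the same base.
1/390625 = 25^(-4)
Since the bases match, equate exponents: x - 6 = -4
So x = -4 - (-6) = 2

x = 2


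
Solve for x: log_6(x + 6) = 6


Convert to exponential form: x + 6 = 6^6 = 46656
x = 46656 - 6 = 46650
Check: log_6(46650 + 6) = log_6(46656) = log_6(46656) = 6 ✓

x = 46650


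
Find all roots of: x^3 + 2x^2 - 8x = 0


The constant term is 0, so x = 0 is a root. Factor out x:
  x^2 + 2x - 8 = 0
Solve the quadratic x^2 + 2x - 8 = 0: discriminant = 2^2 - 4(1)(-8) = 4 + 32 = 36.
sqrt(36) = 6, so x = (-2 ± 6)/2: x = 2 or x = -4.
Collecting all roots found:

x = -4, x = 0, x = 2


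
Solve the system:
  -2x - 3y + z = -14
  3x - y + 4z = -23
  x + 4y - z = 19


Using Cramer's rule. Expand each determinant along the first row.
D  = (-2)*[(-1)*(-1) - 4*4] - (-3)*[3*(-1) - 4*1] + 1*[3*4 - (-1)*1]
  = (-2)*(-15) - (-3)*(-7) + 1*(13) = 22
Dx = (-14)*[(-1)*(-1) - 4*4] - (-3)*[(-23)*(-1) - 4*19] + 1*[(-23)*4 - (-1)*19]
  = (-14)*(-15) - (-3)*(-53) + 1*(-73) = -22
Dy = (-2)*[(-23)*(-1) - 4*19] - (-14)*[3*(-1) - 4*1] + 1*[3*19 - (-23)*1]
  = (-2)*(-53) - (-14)*(-7) + 1*(80) = 88
Dz = (-2)*[(-1)*19 - (-23)*4] - (-3)*[3*19 - (-23)*1] + (-14)*[3*4 - (-1)*1]
  = (-2)*(73) - (-3)*(80) + (-14)*(13) = -88
x = Dx/D = -22/22 = -1, y = Dy/D = 88/22 = 4, z = Dz/D = -88/22 = -4
Check eq1: (-2)(-1) + (-3)(4) + (1)(-4) = -14 = -14 ✓
Check eq2: (3)(-1) + (-1)(4) + (4)(-4) = -23 = -23 ✓
Check eq3: (1)(-1) + (4)(4) + (-1)(-4) = 19 = 19 ✓

x = -1, y = 4, z = -4


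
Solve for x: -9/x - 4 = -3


Subtract -4 from both sides: -9/x = 1
Multiply both sides by x: -9 = 1 * x
Divide by 1: x = -9

x = -9


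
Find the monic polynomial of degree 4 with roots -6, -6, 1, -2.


A monic polynomial with roots -6, -6, 1, -2 is:
p(x) = (x + 6)(x + 6)(x - 1)(x + 2)
After multiplying by (x + 6): x + 6
After multiplying by (x + 6): x^2 + 12x + 36
After multiplying by (x - 1): x^3 + 11x^2 + 24x - 36
After multiplying by (x + 2): x^4 + 13x^3 + 46x^2 + 12x - 72

x^4 + 13x^3 + 46x^2 + 12x - 72


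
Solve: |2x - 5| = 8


An absolute value equation |expr| = 8 gives two cases:
Case 1: 2x - 5 = 8
  2x = 13, so x = 13/2
Case 2: 2x - 5 = -8
  2x = -3, so x = -3/2

x = -3/2, x = 13/2


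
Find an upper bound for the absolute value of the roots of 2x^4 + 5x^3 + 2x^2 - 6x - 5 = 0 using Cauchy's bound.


Cauchy's bound: all roots r satisfy |r| <= 1 + max(|a_i/a_n|) for i = 0,...,n-1
where a_n is the leading coefficient.

Coefficients: [2, 5, 2, -6, -5]
Leading coefficient a_n = 2
Ratios |a_i/a_n|: 5/2, 1, 3, 5/2
Maximum ratio: 3
Cauchy's bound: |r| <= 1 + 3 = 4

Upper bound = 4
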